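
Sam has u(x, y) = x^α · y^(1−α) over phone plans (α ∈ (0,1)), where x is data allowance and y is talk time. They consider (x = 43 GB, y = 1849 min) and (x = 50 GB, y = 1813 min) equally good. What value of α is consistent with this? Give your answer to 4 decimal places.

Set the two utilities equal: 43^α·1849^(1−α) = 50^α·1813^(1−α).
Taking logs: α·ln 43 + (1−α)·ln 1849 = α·ln 50 + (1−α)·ln 1813, i.e. α·-0.1508229 = (1−α)·-0.0196620.
Thus α·(-0.1704849) = -0.0196620, so α = -0.0196620/-0.1704849 ≈ 0.1153.

α ≈ 0.1153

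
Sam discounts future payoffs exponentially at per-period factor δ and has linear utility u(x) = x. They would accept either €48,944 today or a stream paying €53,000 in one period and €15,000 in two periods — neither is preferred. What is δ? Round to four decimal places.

δ ≈ 0.7600

The stream is worth 53000δ + 15000δ² today, so 53000δ + 15000δ² = 48944.
So 15000δ² + 53000δ − 48944 = 0.
By the quadratic formula (taking the positive root), δ = (−53000 + √5745640000.00) / 30000 ≈ 0.7600.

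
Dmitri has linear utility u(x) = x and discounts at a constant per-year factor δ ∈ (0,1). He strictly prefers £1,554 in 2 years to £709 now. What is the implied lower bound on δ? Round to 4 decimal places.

δ > 0.6755

The preference means 709 < δ^2·1554.
So δ^2 > 709/1554 = 0.45624; taking the square root of both positive sides preserves the inequality.
δ > 0.45624^(1/2) = 0.6755.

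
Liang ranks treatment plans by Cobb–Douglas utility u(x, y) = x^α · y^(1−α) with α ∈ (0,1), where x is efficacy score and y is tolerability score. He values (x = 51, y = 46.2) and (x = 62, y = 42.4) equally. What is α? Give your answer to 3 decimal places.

α ≈ 0.305

Indifference: 51^α · 46.2^(1−α) = 62^α · 42.4^(1−α).
Taking logs: α·ln 51 + (1−α)·ln 46.2 = α·ln 62 + (1−α)·ln 42.4, i.e. α·-0.195309 = (1−α)·-0.085831.
Thus α·(-0.281140) = -0.085831, so α = -0.085831/-0.281140 ≈ 0.305.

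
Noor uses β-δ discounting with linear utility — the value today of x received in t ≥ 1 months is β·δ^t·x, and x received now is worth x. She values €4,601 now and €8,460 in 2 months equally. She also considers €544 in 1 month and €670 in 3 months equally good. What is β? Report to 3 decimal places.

Both payoffs in the second observation are in the future, so β drops out: δ^1·544 = δ^3·670 ⇒ δ^2 = 544/670 = 0.81194, so δ = 0.90108.
The first indifference: 4601 = β·δ^2·8460, so β = 4601/(δ^2·8460) = 4601/(0.81194·8460) ≈ 0.670.

β ≈ 0.670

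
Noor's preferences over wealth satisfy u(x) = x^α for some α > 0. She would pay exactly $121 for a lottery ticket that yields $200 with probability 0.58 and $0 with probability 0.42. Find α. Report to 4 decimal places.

EU(lottery) = 0.58·200^α + 0.42·0 = 0.58·200^α.
Indifference: 121^α = 0.58·200^α, so (121/200)^α = 0.58.
α = ln(0.58) / ln(121/200) = -0.5447272/-0.5025268 ≈ 1.0840.

α ≈ 1.0840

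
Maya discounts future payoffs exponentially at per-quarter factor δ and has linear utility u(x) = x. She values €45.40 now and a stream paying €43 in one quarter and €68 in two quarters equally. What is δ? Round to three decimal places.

Present value of the stream is 43·δ + 68·δ². Indifference gives 43δ + 68δ² = 45.40.
That is, 68δ² + 43δ − 45.40 = 0, a quadratic in δ.
By the quadratic formula (taking the positive root), δ = (−43 + √14197.80) / 136 ≈ 0.560.

δ ≈ 0.560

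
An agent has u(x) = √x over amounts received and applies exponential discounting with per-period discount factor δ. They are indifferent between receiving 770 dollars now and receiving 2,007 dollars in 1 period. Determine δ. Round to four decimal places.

δ ≈ 0.6194

The payoff in 1 period is discounted by δ, so u(770) = δ·u(2007) and δ = u(770)/u(2007).
With u(x) = √x: δ = √770/√2007 = √(770/2007) = 0.61940.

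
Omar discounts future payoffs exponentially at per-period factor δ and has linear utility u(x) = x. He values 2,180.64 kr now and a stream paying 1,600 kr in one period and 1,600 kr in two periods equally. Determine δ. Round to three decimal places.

δ ≈ 0.770

Equating present values: 2180.64 = 1600δ + 1600δ².
So 1600δ² + 1600δ − 2180.64 = 0.
The positive root is δ = [−1600 + √(1600² + 4·1600·2180.64)] / (2·1600) = (−1600 + 4064.000)/3200 ≈ 0.770.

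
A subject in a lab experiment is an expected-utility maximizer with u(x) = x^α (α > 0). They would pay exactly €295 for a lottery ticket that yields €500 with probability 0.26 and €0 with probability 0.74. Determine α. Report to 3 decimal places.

The lottery's expected utility is 0.26·u(500) + 0.74·u(0) = 0.26·500^α (since u(0) = 0 for α > 0).
Indifference: 295^α = 0.26·500^α, so (295/500)^α = 0.26.
Taking logs: α·ln(295/500) = ln(0.26), so α = -1.347074 / -0.527633 ≈ 2.553.

α ≈ 2.553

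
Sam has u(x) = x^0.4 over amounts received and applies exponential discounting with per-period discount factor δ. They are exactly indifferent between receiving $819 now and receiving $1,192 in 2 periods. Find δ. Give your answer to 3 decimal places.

δ ≈ 0.928

Equating discounted utilities: u(819) = δ^2·u(1192) ⇒ δ^2 = u(819)/u(1192).
Since u(x) = x^0.4, δ^2 = (819/1192)^0.4 = 0.68708^0.4 = 0.86060.
Hence δ = (0.86060)^(1/2) = 0.92769.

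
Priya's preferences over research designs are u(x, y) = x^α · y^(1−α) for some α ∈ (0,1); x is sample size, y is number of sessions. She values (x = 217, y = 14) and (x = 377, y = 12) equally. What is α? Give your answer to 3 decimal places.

The Cobb–Douglas utilities coincide, so 217^α·14^(1−α) = 377^α·12^(1−α).
(217/377)^α = (12/14)^(1−α); take logs: α·ln(217/377) = (1−α)·ln(12/14), i.e. α·-0.552348 = (1−α)·-0.154151.
So α/(1−α) = (-0.154151)/(-0.552348) = 0.279083, and α = 0.279083/1.279083 ≈ 0.218.

α ≈ 0.218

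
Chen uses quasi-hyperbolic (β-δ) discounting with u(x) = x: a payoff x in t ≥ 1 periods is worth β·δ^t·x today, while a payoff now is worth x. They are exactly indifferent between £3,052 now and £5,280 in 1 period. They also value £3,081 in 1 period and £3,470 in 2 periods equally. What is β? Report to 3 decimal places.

Both payoffs in the second observation are in the future, so β drops out: δ^1·3081 = δ^2·3470 ⇒ δ = 3081/3470 = 0.88790.
Now use the now-vs-future pair: 3052 = β·δ·5280 gives β = 3052/(0.88790·5280) ≈ 0.651.

β ≈ 0.651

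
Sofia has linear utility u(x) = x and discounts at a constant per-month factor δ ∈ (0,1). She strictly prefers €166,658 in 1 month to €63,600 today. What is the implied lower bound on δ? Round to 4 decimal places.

The preference means 63600 < δ·166658.
Dividing through by 166658 gives δ > 0.38162.

δ > 0.3816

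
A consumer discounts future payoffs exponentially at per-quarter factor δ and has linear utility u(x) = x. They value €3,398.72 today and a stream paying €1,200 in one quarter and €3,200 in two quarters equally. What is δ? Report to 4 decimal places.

Present value of the stream is 1200·δ + 3200·δ². Indifference gives 1200δ + 3200δ² = 3398.72.
That is, 3200δ² + 1200δ − 3398.72 = 0, a quadratic in δ.
By the quadratic formula (taking the positive root), δ = (−1200 + √44943616.00) / 6400 ≈ 0.8600.

δ ≈ 0.8600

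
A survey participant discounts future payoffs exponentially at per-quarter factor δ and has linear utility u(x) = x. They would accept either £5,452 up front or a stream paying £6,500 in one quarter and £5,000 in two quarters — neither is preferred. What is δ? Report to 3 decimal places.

δ ≈ 0.580

Equating present values: 5452 = 6500δ + 5000δ².
Rearranged: 5000δ² + 6500δ − 5452 = 0.
δ = (−6500 + √(6500² + 4·5000·5452)) / (2·5000) = (−6500 + √151290000.00) / 10000 ≈ 0.580.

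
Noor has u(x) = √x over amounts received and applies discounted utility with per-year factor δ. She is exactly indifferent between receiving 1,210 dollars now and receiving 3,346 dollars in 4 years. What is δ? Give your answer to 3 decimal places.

Equating discounted utilities: u(1210) = δ^4·u(3346) ⇒ δ^4 = u(1210)/u(3346).
With u(x) = √x: δ^4 = √1210/√3346 = √(1210/3346) = 0.60135.
So δ = 0.60135^(1/4) ≈ 0.881.

δ ≈ 0.881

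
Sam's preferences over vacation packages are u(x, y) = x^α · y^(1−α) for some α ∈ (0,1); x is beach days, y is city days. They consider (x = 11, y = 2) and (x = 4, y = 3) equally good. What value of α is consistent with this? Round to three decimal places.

α ≈ 0.286

Indifference: 11^α · 2^(1−α) = 4^α · 3^(1−α).
Rearrange to (11/4)^α = (3/2)^(1−α) and take logs: α·1.011601 = (1−α)·0.405465.
With A = 1.011601 and B = 0.405465: α·A = (1−α)·B, so α = B/(A+B) = 0.405465/1.417066 ≈ 0.286.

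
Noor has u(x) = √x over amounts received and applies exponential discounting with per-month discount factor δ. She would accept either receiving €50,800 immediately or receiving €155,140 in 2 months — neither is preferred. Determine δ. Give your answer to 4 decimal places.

Equating discounted utilities: u(50800) = δ^2·u(155140) ⇒ δ^2 = u(50800)/u(155140).
Since u(x) = √x, δ^2 = √(50800/155140) = 0.57223.
So δ = 0.57223^(1/2) ≈ 0.7565.

δ ≈ 0.7565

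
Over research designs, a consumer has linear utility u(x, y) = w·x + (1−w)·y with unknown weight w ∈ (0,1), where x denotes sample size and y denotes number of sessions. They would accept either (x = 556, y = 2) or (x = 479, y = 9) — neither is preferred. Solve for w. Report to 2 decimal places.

w = 0.08

Equating utilities: w·556 + (1−w)·2 = w·479 + (1−w)·9.
Collecting terms: w·77 = (1−w)·7.
The marginal rate of substitution is 7/77, so w = 7/(77+7) = 0.08.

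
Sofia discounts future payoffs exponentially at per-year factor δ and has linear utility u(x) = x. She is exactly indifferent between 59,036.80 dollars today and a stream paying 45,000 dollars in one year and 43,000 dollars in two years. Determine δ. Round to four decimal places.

δ ≈ 0.7600

Equating present values: 59036.80 = 45000δ + 43000δ².
So 43000δ² + 45000δ − 59036.80 = 0.
By the quadratic formula (taking the positive root), δ = (−45000 + √12179329600.00) / 86000 ≈ 0.7600.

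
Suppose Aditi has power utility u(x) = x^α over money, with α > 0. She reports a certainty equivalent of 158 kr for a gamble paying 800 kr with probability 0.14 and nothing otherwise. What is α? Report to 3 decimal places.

EU(lottery) = 0.14·800^α + 0.86·0 = 0.14·800^α.
Indifference: 158^α = 0.14·800^α, so (158/800)^α = 0.14.
Take logs: α = ln 0.14 / ln(158/800) ≈ 1.21214.

α ≈ 1.212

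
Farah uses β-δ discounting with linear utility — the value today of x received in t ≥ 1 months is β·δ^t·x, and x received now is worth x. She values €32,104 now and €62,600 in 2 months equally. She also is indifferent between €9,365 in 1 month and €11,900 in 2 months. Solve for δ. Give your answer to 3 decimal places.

δ ≈ 0.787

From the later pair, β·δ^1·9365 = β·δ^2·11900; dividing through, δ = 9365/11900 = 0.78697.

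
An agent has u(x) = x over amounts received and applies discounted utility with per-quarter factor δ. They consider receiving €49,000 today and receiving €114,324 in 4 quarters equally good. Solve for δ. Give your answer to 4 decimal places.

δ ≈ 0.8091

Indifference means u(49000) = δ^4 · u(114324), so δ^4 = u(49000)/u(114324).
With u(x) = x: δ^4 = 49000/114324 = 0.42861.
Hence δ = (0.42861)^(1/4) = 0.809123.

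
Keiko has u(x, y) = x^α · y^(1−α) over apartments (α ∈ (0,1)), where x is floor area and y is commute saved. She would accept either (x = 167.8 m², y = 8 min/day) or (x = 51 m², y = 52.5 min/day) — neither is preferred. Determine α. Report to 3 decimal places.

α ≈ 0.612

Set the two utilities equal: 167.8^α·8^(1−α) = 51^α·52.5^(1−α).
Taking logs: α·ln 167.8 + (1−α)·ln 8 = α·ln 51 + (1−α)·ln 52.5, i.e. α·1.190947 = (1−α)·1.881372.
Thus α·(3.072319) = 1.881372, so α = 1.881372/3.072319 ≈ 0.612.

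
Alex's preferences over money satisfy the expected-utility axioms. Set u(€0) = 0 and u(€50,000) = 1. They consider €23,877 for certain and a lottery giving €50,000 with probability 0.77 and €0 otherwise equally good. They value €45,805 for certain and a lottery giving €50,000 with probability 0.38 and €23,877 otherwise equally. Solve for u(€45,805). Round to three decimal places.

First, u(€23,877) = 0.77·u(€50,000) + 0.23·u(€0) = 0.77.
Chaining: u(€45,805) = 0.38·1.00 + 0.62·0.77 = 0.8574.

0.857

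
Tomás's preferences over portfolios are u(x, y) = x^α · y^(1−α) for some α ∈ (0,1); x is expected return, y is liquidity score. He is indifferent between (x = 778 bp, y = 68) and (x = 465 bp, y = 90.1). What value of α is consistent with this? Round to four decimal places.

Indifference: 778^α · 68^(1−α) = 465^α · 90.1^(1−α).
Taking logs: α·ln 778 + (1−α)·ln 68 = α·ln 465 + (1−α)·ln 90.1, i.e. α·0.5146891 = (1−α)·0.2814125.
Thus α·(0.7961016) = 0.2814125, so α = 0.2814125/0.7961016 ≈ 0.3535.

α ≈ 0.3535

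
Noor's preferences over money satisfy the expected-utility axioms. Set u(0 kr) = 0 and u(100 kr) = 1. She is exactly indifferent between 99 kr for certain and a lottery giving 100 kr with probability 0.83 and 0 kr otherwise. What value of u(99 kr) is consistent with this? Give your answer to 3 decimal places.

0.830

u(99 kr) equals the lottery's expected utility: 0.83·1 + 0.17·0 = 0.83.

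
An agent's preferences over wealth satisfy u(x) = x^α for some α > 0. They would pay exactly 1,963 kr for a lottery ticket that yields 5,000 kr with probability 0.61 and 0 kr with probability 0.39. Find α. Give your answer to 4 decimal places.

The lottery's expected utility is 0.61·u(5000) + 0.39·u(0) = 0.61·5000^α (since u(0) = 0 for α > 0).
Equating: 1963^α = 0.61·5000^α, i.e. 0.3926^α = 0.61.
α = ln(0.61) / ln(1963/5000) = -0.4942963/-0.9349640 ≈ 0.5287.

α ≈ 0.5287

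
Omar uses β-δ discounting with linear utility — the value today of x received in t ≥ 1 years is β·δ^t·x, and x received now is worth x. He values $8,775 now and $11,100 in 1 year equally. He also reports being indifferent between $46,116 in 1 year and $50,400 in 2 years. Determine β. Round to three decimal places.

From the later pair, β·δ^1·46116 = β·δ^2·50400; dividing through, δ = 46116/50400 = 0.91500.
Substituting δ into 8775 = β·δ·11100: β = 8775/(10156.500) ≈ 0.864.

β ≈ 0.864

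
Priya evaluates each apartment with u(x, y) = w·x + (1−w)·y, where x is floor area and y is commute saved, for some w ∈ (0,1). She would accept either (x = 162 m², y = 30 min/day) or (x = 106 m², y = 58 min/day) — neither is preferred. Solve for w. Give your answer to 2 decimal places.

Indifference: w·162 + (1−w)·30 = w·106 + (1−w)·58.
Rearranging, 56·w − 28·(1−w) = 0.
The marginal rate of substitution is 28/56, so w = 28/(56+28) = 0.33.

w = 0.33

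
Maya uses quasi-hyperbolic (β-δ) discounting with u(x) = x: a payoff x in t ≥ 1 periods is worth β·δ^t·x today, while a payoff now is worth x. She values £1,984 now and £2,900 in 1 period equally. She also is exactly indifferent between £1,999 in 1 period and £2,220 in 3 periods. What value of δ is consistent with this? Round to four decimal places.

δ ≈ 0.9489

The second indifference involves only future payoffs, so β cancels: β·δ^1·1999 = β·δ^3·2220, giving δ^2 = 1999/2220 = 0.90045, so δ = 0.94892.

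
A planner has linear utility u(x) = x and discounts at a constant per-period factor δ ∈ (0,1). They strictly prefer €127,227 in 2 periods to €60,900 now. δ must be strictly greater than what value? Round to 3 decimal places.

Comparing present values: 60900 < δ^2·127227.
So δ^2 > 60900/127227 = 0.47867; taking the square root of both positive sides preserves the inequality.
δ > (60900/127227)^(1/2) ≈ 0.692.

δ > 0.692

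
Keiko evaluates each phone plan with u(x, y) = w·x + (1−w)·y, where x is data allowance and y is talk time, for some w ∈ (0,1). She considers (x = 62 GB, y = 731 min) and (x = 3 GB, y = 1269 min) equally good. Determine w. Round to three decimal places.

w = 0.901

Indifference: w·62 + (1−w)·731 = w·3 + (1−w)·1269.
w·(62−3) = (1−w)·(1269−731), i.e. w·59 = (1−w)·538.
Hence w = 538/(59+538) = 538/597 = 0.901.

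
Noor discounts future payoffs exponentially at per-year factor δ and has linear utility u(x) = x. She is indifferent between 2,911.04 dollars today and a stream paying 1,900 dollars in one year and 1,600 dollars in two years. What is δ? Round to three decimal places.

Equating present values: 2911.04 = 1900δ + 1600δ².
So 1600δ² + 1900δ − 2911.04 = 0.
δ = (−1900 + √(1900² + 4·1600·2911.04)) / (2·1600) = (−1900 + √22240656.00) / 3200 ≈ 0.880.

δ ≈ 0.880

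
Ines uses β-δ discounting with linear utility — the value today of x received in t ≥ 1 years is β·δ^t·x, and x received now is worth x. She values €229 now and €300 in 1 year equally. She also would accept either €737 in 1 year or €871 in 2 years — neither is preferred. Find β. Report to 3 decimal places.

From the later pair, β·δ^1·737 = β·δ^2·871; dividing through, δ = 737/871 = 0.84615.
Now use the now-vs-future pair: 229 = β·δ·300 gives β = 229/(0.84615·300) ≈ 0.902.

β ≈ 0.902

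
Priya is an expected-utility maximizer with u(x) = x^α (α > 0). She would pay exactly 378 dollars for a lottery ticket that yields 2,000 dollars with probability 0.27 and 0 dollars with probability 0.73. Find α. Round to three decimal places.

The lottery's expected utility is 0.27·u(2000) + 0.73·u(0) = 0.27·2000^α (since u(0) = 0 for α > 0).
Indifference: 378^α = 0.27·2000^α, so (378/2000)^α = 0.27.
α = ln(0.27) / ln(378/2000) = -1.309333/-1.666008 ≈ 0.786.

α ≈ 0.786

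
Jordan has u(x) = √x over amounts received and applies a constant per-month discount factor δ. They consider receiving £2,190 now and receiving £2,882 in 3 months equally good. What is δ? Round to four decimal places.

Equating discounted utilities: u(2190) = δ^3·u(2882) ⇒ δ^3 = u(2190)/u(2882).
With u(x) = √x: δ^3 = √2190/√2882 = √(2190/2882) = 0.87172.
Taking the cube root: δ = 0.87172^(1/3) ≈ 0.9553.

δ ≈ 0.9553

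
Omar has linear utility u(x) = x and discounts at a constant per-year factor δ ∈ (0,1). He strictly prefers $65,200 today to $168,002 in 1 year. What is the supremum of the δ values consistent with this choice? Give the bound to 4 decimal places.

δ < 0.3881

Comparing present values: 65200 > δ·168002.
Dividing through by 168002 gives δ < 0.38809.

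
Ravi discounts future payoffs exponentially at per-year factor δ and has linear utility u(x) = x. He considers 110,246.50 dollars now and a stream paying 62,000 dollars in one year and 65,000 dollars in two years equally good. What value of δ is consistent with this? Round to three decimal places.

δ ≈ 0.910

Present value of the stream is 62000·δ + 65000·δ². Indifference gives 62000δ + 65000δ² = 110246.50.
Rearranged: 65000δ² + 62000δ − 110246.50 = 0.
By the quadratic formula (taking the positive root), δ = (−62000 + √32508090000.00) / 130000 ≈ 0.910.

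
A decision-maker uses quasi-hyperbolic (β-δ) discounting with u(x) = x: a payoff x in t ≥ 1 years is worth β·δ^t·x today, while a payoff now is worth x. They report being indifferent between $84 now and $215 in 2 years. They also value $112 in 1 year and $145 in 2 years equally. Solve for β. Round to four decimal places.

β ≈ 0.6548

From the later pair, β·δ^1·112 = β·δ^2·145; dividing through, δ = 112/145 = 0.77241.
Now use the now-vs-future pair: 84 = β·δ^2·215 gives β = 84/(0.59662·215) ≈ 0.6548.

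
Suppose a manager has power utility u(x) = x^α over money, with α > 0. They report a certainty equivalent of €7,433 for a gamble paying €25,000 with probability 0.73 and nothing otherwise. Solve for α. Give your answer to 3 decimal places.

α ≈ 0.259

The lottery's expected utility is 0.73·u(25000) + 0.27·u(0) = 0.73·25000^α (since u(0) = 0 for α > 0).
Equating: 7433^α = 0.73·25000^α, i.e. 0.2973^α = 0.73.
Take logs: α = ln 0.73 / ln(7433/25000) ≈ 0.25946.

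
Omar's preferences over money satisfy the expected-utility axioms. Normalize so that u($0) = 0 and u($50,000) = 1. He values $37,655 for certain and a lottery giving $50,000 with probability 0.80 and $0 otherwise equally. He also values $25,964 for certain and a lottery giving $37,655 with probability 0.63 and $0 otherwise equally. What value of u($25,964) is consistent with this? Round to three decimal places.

From the first indifference, u($37,655) = 0.80·u($50,000) + 0.20·u($0) = 0.80·1 + 0.20·0 = 0.80.
The second indifference gives u($25,964) = 0.63·u($37,655) + 0.37·u($0) = 0.63·0.80 + 0.37·0.00 = 0.5040.

0.504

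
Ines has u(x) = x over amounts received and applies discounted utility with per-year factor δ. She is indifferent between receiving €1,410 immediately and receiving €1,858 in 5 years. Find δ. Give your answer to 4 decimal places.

δ ≈ 0.9463

Indifference means u(1410) = δ^5 · u(1858), so δ^5 = u(1410)/u(1858).
With u(x) = x: δ^5 = 1410/1858 = 0.75888.
So δ = 0.75888^(1/5) ≈ 0.9463.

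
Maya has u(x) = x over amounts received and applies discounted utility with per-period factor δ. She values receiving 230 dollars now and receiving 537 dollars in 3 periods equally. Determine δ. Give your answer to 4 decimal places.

Indifference means u(230) = δ^3 · u(537), so δ^3 = u(230)/u(537).
With u(x) = x: δ^3 = 230/537 = 0.42831.
Taking the cube root: δ = 0.42831^(1/3) ≈ 0.7538.

δ ≈ 0.7538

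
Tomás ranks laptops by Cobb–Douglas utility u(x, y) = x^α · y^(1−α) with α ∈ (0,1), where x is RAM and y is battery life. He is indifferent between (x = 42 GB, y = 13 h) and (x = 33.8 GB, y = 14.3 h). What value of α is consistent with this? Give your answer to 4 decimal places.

Set the two utilities equal: 42^α·13^(1−α) = 33.8^α·14.3^(1−α).
(42/33.8)^α = (14.3/13)^(1−α); take logs: α·ln(42/33.8) = (1−α)·ln(14.3/13), i.e. α·0.2172088 = (1−α)·0.0953102.
With A = 0.2172088 and B = 0.0953102: α·A = (1−α)·B, so α = B/(A+B) = 0.0953102/0.3125190 ≈ 0.3050.

α ≈ 0.3050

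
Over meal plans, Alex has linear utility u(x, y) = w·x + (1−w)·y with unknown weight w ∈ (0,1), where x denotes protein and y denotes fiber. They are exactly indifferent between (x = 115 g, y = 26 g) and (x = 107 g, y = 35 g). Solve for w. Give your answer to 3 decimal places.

w = 0.529

Equating utilities: w·115 + (1−w)·26 = w·107 + (1−w)·35.
Rearranging, 8·w − 9·(1−w) = 0.
The marginal rate of substitution is 9/8, so w = 9/(8+9) = 0.529.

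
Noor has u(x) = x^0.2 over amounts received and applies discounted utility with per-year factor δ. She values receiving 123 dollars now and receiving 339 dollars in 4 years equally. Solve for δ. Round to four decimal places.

δ ≈ 0.9506

The payoff in 4 years is discounted by δ^4, so u(123) = δ^4·u(339) and δ^4 = u(123)/u(339).
Since u(x) = x^0.2, δ^4 = (123/339)^0.2 = 0.36283^0.2 = 0.81647.
So δ = 0.81647^(1/4) ≈ 0.9506.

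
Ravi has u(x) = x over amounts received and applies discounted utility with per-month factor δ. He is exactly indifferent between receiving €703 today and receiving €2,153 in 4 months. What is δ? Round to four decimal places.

δ ≈ 0.7559

Equating discounted utilities: u(703) = δ^4·u(2153) ⇒ δ^4 = u(703)/u(2153).
With u(x) = x: δ^4 = 703/2153 = 0.32652.
Hence δ = (0.32652)^(1/4) = 0.755923.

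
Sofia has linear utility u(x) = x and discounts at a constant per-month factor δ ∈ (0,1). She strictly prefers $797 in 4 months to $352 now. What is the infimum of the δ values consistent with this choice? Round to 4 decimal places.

The preference means 352 < δ^4·797.
Hence δ^4 > 352/797 = 0.44166, and x ↦ x^(1/4) is increasing on (0,∞).
δ > 0.44166^(1/4) = 0.8152.

δ > 0.8152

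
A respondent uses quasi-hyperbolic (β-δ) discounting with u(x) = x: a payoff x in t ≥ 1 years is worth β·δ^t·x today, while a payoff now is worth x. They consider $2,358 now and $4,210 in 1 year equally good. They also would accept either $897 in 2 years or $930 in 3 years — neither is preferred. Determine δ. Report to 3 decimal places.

δ ≈ 0.965

From the later pair, β·δ^2·897 = β·δ^3·930; dividing through, δ = 897/930 = 0.96452.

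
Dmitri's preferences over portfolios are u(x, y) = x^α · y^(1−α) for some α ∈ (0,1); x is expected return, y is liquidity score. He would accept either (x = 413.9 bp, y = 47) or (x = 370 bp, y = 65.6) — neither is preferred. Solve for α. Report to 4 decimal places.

Indifference: 413.9^α · 47^(1−α) = 370^α · 65.6^(1−α).
Rearrange to (413.9/370)^α = (65.6/47)^(1−α) and take logs: α·0.1121214 = (1−α)·0.3334281.
Thus α·(0.4455495) = 0.3334281, so α = 0.3334281/0.4455495 ≈ 0.7484.

α ≈ 0.7484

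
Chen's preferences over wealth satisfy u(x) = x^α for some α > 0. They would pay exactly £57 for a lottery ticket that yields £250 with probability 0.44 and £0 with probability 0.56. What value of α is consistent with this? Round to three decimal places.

α ≈ 0.555

Since u(0) = 0, the lottery's EU is 0.44·250^α.
Setting u(57) equal to that: 57^α = 0.44·250^α ⇒ (57/250)^α = 0.44.
Take logs: α = ln 0.44 / ln(57/250) ≈ 0.55531.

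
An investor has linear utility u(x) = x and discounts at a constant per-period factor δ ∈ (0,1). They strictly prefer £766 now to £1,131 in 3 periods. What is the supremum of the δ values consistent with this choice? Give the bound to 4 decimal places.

The preference means 766 > δ^3·1131.
Hence δ^3 < 766/1131 = 0.67728, and x ↦ x^(1/3) is increasing on (0,∞).
δ < (766/1131)^(1/3) ≈ 0.8782.

δ < 0.8782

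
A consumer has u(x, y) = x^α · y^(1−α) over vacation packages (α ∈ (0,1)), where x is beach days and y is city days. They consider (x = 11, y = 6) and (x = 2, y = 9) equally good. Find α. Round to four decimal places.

Indifference: 11^α · 6^(1−α) = 2^α · 9^(1−α).
Rearrange to (11/2)^α = (9/6)^(1−α) and take logs: α·1.7047481 = (1−α)·0.4054651.
With A = 1.7047481 and B = 0.4054651: α·A = (1−α)·B, so α = B/(A+B) = 0.4054651/2.1102132 ≈ 0.1921.

α ≈ 0.1921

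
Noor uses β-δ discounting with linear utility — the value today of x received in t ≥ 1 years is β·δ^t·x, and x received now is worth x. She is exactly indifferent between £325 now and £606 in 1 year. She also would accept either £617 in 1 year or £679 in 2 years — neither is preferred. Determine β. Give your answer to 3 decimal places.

β ≈ 0.590

From the later pair, β·δ^1·617 = β·δ^2·679; dividing through, δ = 617/679 = 0.90869.
Now use the now-vs-future pair: 325 = β·δ·606 gives β = 325/(0.90869·606) ≈ 0.590.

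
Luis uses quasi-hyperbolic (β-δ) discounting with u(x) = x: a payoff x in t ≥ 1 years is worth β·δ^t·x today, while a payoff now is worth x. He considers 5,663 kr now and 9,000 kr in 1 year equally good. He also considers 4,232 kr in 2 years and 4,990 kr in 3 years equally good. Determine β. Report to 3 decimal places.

β ≈ 0.742

Both payoffs in the second observation are in the future, so β drops out: δ^2·4232 = δ^3·4990 ⇒ δ = 4232/4990 = 0.84810.
The first indifference: 5663 = β·δ·9000, so β = 5663/(δ·9000) = 5663/(0.84810·9000) ≈ 0.742.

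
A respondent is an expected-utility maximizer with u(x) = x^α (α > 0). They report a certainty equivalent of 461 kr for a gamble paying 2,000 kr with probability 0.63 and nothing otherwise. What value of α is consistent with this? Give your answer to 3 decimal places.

Since u(0) = 0, the lottery's EU is 0.63·2000^α.
Indifference: 461^α = 0.63·2000^α, so (461/2000)^α = 0.63.
Take logs: α = ln 0.63 / ln(461/2000) ≈ 0.31484.

α ≈ 0.315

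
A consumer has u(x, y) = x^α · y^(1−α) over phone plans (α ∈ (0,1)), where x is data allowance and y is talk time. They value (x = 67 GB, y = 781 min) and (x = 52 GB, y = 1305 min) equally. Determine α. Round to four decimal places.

The Cobb–Douglas utilities coincide, so 67^α·781^(1−α) = 52^α·1305^(1−α).
(67/52)^α = (1305/781)^(1−α); take logs: α·ln(67/52) = (1−α)·ln(1305/781), i.e. α·0.2534489 = (1−α)·0.5133832.
So α/(1−α) = (0.5133832)/(0.2534489) = 2.0255886, and α = 2.0255886/3.0255886 ≈ 0.6695.

α ≈ 0.6695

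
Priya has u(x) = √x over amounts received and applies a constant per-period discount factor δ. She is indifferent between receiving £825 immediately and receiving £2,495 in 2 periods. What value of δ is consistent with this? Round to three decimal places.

δ ≈ 0.758

Equating discounted utilities: u(825) = δ^2·u(2495) ⇒ δ^2 = u(825)/u(2495).
With u(x) = √x: δ^2 = √825/√2495 = √(825/2495) = 0.57503.
Hence δ = (0.57503)^(1/2) = 0.75831.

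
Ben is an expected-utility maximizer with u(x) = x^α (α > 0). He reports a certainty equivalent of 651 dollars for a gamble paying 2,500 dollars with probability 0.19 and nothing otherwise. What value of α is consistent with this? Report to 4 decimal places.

The lottery's expected utility is 0.19·u(2500) + 0.81·u(0) = 0.19·2500^α (since u(0) = 0 for α > 0).
Setting u(651) equal to that: 651^α = 0.19·2500^α ⇒ (651/2500)^α = 0.19.
α = ln(0.19) / ln(651/2500) = -1.6607312/-1.3455364 ≈ 1.2343.

α ≈ 1.2343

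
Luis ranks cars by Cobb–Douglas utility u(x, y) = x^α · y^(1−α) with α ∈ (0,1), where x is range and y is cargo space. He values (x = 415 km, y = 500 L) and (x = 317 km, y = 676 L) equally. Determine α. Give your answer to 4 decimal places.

The Cobb–Douglas utilities coincide, so 415^α·500^(1−α) = 317^α·676^(1−α).
Taking logs: α·ln 415 + (1−α)·ln 500 = α·ln 317 + (1−α)·ln 676, i.e. α·0.2693767 = (1−α)·0.3015850.
With A = 0.2693767 and B = 0.3015850: α·A = (1−α)·B, so α = B/(A+B) = 0.3015850/0.5709617 ≈ 0.5282.

α ≈ 0.5282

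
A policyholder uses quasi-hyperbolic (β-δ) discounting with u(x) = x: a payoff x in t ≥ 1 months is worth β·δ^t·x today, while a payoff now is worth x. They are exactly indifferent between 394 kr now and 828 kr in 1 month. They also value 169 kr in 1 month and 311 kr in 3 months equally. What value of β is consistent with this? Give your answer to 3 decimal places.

The second indifference involves only future payoffs, so β cancels: β·δ^1·169 = β·δ^3·311, giving δ^2 = 169/311 = 0.54341, so δ = 0.73716.
Substituting δ into 394 = β·δ·828: β = 394/(610.370) ≈ 0.646.

β ≈ 0.646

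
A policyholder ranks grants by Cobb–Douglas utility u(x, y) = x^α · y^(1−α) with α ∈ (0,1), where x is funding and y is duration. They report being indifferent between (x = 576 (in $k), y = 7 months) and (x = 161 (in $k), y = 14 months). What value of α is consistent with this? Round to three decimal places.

α ≈ 0.352

The Cobb–Douglas utilities coincide, so 576^α·7^(1−α) = 161^α·14^(1−α).
(576/161)^α = (14/7)^(1−α); take logs: α·ln(576/161) = (1−α)·ln(14/7), i.e. α·1.274703 = (1−α)·0.693147.
So α/(1−α) = (0.693147)/(1.274703) = 0.543771, and α = 0.543771/1.543771 ≈ 0.352.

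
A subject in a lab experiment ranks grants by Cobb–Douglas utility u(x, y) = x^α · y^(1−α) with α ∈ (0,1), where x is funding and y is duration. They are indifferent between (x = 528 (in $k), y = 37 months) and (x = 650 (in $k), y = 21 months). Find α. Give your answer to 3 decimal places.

α ≈ 0.732

Indifference: 528^α · 37^(1−α) = 650^α · 21^(1−α).
Taking logs: α·ln 528 + (1−α)·ln 37 = α·ln 650 + (1−α)·ln 21, i.e. α·-0.207876 = (1−α)·-0.566395.
Thus α·(-0.774271) = -0.566395, so α = -0.566395/-0.774271 ≈ 0.732.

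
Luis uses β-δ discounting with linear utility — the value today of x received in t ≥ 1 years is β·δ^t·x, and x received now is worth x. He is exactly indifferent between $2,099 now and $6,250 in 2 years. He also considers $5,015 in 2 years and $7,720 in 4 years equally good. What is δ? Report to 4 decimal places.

δ ≈ 0.8060

The second indifference involves only future payoffs, so β cancels: β·δ^2·5015 = β·δ^4·7720, giving δ^2 = 5015/7720 = 0.64961, so δ = 0.80598.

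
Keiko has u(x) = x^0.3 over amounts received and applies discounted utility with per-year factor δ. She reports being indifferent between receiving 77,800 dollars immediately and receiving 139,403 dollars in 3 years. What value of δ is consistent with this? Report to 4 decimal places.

δ ≈ 0.9433

The payoff in 3 years is discounted by δ^3, so u(77800) = δ^3·u(139403) and δ^3 = u(77800)/u(139403).
Since u(x) = x^0.3, δ^3 = (77800/139403)^0.3 = 0.55809^0.3 = 0.83948.
Hence δ = (0.83948)^(1/3) = 0.943345.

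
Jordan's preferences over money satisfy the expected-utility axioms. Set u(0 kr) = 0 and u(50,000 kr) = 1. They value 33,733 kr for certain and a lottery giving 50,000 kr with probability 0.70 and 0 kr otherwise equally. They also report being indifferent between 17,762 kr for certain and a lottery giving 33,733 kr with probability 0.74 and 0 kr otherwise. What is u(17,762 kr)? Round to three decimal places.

First, u(33,733 kr) = 0.70·u(50,000 kr) + 0.30·u(0 kr) = 0.70.
Then u(17,762 kr) = 0.74·u(33,733 kr) + 0.26·u(0 kr) = 0.74·0.70 + 0.26·0.00 = 0.5180.

0.518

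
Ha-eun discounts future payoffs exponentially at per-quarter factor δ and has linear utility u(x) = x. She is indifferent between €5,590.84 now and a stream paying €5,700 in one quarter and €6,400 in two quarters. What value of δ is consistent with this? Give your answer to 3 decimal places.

The stream is worth 5700δ + 6400δ² today, so 5700δ + 6400δ² = 5590.84.
That is, 6400δ² + 5700δ − 5590.84 = 0, a quadratic in δ.
δ = (−5700 + √(5700² + 4·6400·5590.84)) / (2·6400) = (−5700 + √175615504.00) / 12800 ≈ 0.590.

δ ≈ 0.590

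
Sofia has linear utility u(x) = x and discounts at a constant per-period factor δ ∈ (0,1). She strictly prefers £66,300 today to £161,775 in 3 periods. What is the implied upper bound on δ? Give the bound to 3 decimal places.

The preference means 66300 > δ^3·161775.
Dividing by 161775: δ^3 < 0.40983. Both sides are positive, so the cube root keeps the direction.
δ < (66300/161775)^(1/3) ≈ 0.743.

δ < 0.743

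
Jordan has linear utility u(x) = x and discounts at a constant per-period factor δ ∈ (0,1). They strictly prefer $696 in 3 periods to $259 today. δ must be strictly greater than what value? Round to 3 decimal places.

Under u(x) = x this choice says 259 < δ^3·696.
Dividing by 696: δ^3 > 0.37213. Both sides are positive, so the cube root keeps the direction.
δ > 0.37213^(1/3) = 0.719.

δ > 0.719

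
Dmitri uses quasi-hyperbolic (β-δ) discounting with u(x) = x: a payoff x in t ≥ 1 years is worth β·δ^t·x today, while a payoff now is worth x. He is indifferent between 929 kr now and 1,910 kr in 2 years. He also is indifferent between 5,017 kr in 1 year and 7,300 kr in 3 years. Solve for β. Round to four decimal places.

From the later pair, β·δ^1·5017 = β·δ^3·7300; dividing through, δ^2 = 5017/7300 = 0.68726, so δ = 0.82901.
The first indifference: 929 = β·δ^2·1910, so β = 929/(δ^2·1910) = 929/(0.68726·1910) ≈ 0.7077.

β ≈ 0.7077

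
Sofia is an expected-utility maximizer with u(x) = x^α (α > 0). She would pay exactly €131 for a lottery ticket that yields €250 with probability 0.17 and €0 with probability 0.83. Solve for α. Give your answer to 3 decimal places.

Since u(0) = 0, the lottery's EU is 0.17·250^α.
Equating: 131^α = 0.17·250^α, i.e. 0.5240^α = 0.17.
Taking logs: α·ln(131/250) = ln(0.17), so α = -1.771957 / -0.646264 ≈ 2.742.

α ≈ 2.742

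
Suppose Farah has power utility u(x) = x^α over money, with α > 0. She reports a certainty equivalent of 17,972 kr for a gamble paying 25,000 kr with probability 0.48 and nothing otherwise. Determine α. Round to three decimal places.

α ≈ 2.224

The lottery's expected utility is 0.48·u(25000) + 0.52·u(0) = 0.48·25000^α (since u(0) = 0 for α > 0).
Equating: 17972^α = 0.48·25000^α, i.e. 0.7189^α = 0.48.
α = ln(0.48) / ln(17972/25000) = -0.733969/-0.330061 ≈ 2.224.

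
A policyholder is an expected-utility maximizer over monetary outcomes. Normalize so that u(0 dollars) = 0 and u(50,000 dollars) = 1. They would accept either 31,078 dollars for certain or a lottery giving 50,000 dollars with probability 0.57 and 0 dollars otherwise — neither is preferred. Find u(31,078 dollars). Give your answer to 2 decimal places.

0.57

u(31,078 dollars) equals the lottery's expected utility: 0.57·1 + 0.43·0 = 0.57.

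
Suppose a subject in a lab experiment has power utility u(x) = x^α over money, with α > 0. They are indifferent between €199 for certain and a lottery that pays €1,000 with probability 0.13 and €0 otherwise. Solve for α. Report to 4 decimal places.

α ≈ 1.2637

EU(lottery) = 0.13·1000^α + 0.87·0 = 0.13·1000^α.
Equating: 199^α = 0.13·1000^α, i.e. 0.1990^α = 0.13.
Taking logs: α·ln(199/1000) = ln(0.13), so α = -2.0402208 / -1.6144505 ≈ 1.2637.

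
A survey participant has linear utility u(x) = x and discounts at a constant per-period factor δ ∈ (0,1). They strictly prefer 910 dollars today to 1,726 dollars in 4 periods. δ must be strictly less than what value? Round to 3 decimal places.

The preference means 910 > δ^4·1726.
So δ^4 < 910/1726 = 0.52723; taking the 4th root of both positive sides preserves the inequality.
δ < 0.52723^(1/4) = 0.852.

δ < 0.852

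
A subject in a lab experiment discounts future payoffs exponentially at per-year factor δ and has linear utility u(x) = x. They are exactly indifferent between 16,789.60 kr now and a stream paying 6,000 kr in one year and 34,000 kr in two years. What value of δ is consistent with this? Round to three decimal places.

δ ≈ 0.620

Equating present values: 16789.60 = 6000δ + 34000δ².
So 34000δ² + 6000δ − 16789.60 = 0.
δ = (−6000 + √(6000² + 4·34000·16789.60)) / (2·34000) = (−6000 + √2319385600.00) / 68000 ≈ 0.620.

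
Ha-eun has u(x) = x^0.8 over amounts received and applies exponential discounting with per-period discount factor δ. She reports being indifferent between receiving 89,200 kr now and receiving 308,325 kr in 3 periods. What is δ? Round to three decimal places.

Indifference means u(89200) = δ^3 · u(308325), so δ^3 = u(89200)/u(308325).
Since u(x) = x^0.8, δ^3 = (89200/308325)^0.8 = 0.28931^0.8 = 0.37075.
So δ = 0.37075^(1/3) ≈ 0.718.

δ ≈ 0.718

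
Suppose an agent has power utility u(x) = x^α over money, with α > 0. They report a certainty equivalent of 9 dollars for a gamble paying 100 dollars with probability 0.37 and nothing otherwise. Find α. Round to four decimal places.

The lottery's expected utility is 0.37·u(100) + 0.63·u(0) = 0.37·100^α (since u(0) = 0 for α > 0).
Setting u(9) equal to that: 9^α = 0.37·100^α ⇒ (9/100)^α = 0.37.
Taking logs: α·ln(9/100) = ln(0.37), so α = -0.9942523 / -2.4079456 ≈ 0.4129.

α ≈ 0.4129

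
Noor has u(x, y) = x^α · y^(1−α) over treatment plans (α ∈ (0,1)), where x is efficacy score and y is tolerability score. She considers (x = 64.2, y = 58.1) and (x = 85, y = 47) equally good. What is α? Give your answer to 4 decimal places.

Indifference: 64.2^α · 58.1^(1−α) = 85^α · 47^(1−α).
Taking logs: α·ln 64.2 + (1−α)·ln 58.1 = α·ln 85 + (1−α)·ln 47, i.e. α·-0.2806480 = (1−α)·-0.2120181.
With A = -0.2806480 and B = -0.2120181: α·A = (1−α)·B, so α = B/(A+B) = -0.2120181/-0.4926661 ≈ 0.4303.

α ≈ 0.4303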